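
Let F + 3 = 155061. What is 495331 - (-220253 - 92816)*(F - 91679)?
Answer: 19842495482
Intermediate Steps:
F = 155058 (F = -3 + 155061 = 155058)
495331 - (-220253 - 92816)*(F - 91679) = 495331 - (-220253 - 92816)*(155058 - 91679) = 495331 - (-313069)*63379 = 495331 - 1*(-19842000151) = 495331 + 19842000151 = 19842495482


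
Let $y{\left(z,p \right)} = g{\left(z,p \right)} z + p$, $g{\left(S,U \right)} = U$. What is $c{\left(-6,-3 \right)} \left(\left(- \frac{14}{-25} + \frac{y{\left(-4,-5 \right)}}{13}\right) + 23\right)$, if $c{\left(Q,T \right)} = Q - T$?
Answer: $- \frac{24096}{325} \approx -74.141$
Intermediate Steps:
$y{\left(z,p \right)} = p + p z$ ($y{\left(z,p \right)} = p z + p = p + p z$)
$c{\left(-6,-3 \right)} \left(\left(- \frac{14}{-25} + \frac{y{\left(-4,-5 \right)}}{13}\right) + 23\right) = \left(-6 - -3\right) \left(\left(- \frac{14}{-25} + \frac{\left(-5\right) \left(1 - 4\right)}{13}\right) + 23\right) = \left(-6 + 3\right) \left(\left(\left(-14\right) \left(- \frac{1}{25}\right) + \left(-5\right) \left(-3\right) \frac{1}{13}\right) + 23\right) = - 3 \left(\left(\frac{14}{25} + 15 \cdot \frac{1}{13}\right) + 23\right) = - 3 \left(\left(\frac{14}{25} + \frac{15}{13}\right) + 23\right) = - 3 \left(\frac{557}{325} + 23\right) = \left(-3\right) \frac{8032}{325} = - \frac{24096}{325}$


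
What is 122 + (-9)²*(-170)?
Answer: -13648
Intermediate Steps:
122 + (-9)²*(-170) = 122 + 81*(-170) = 122 - 13770 = -13648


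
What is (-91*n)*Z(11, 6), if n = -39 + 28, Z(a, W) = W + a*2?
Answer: 28028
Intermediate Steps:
Z(a, W) = W + 2*a
n = -11
(-91*n)*Z(11, 6) = (-91*(-11))*(6 + 2*11) = 1001*(6 + 22) = 1001*28 = 28028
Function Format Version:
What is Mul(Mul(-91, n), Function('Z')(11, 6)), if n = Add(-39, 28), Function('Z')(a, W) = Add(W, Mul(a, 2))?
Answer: 28028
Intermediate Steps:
Function('Z')(a, W) = Add(W, Mul(2, a))
n = -11
Mul(Mul(-91, n), Function('Z')(11, 6)) = Mul(Mul(-91, -11), Add(6, Mul(2, 11))) = Mul(1001, Add(6, 22)) = Mul(1001, 28) = 28028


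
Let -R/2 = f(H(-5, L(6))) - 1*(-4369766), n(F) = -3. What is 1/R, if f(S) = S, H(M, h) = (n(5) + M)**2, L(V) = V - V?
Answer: -1/8739660 ≈ -1.1442e-7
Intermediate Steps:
L(V) = 0
H(M, h) = (-3 + M)**2
R = -8739660 (R = -2*((-3 - 5)**2 - 1*(-4369766)) = -2*((-8)**2 + 4369766) = -2*(64 + 4369766) = -2*4369830 = -8739660)
1/R = 1/(-8739660) = -1/8739660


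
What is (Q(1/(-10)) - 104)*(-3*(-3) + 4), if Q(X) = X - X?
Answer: -1352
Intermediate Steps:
Q(X) = 0
(Q(1/(-10)) - 104)*(-3*(-3) + 4) = (0 - 104)*(-3*(-3) + 4) = -104*(9 + 4) = -104*13 = -1352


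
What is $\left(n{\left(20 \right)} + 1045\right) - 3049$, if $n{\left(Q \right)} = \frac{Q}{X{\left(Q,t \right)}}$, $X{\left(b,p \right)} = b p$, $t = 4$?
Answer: $- \frac{8015}{4} \approx -2003.8$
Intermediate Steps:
$n{\left(Q \right)} = \frac{1}{4}$ ($n{\left(Q \right)} = \frac{Q}{Q 4} = \frac{Q}{4 Q} = Q \frac{1}{4 Q} = \frac{1}{4}$)
$\left(n{\left(20 \right)} + 1045\right) - 3049 = \left(\frac{1}{4} + 1045\right) - 3049 = \frac{4181}{4} - 3049 = - \frac{8015}{4}$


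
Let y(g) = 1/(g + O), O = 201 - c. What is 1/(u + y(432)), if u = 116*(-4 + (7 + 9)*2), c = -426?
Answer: 1059/3439633 ≈ 0.00030788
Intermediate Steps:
O = 627 (O = 201 - 1*(-426) = 201 + 426 = 627)
u = 3248 (u = 116*(-4 + 16*2) = 116*(-4 + 32) = 116*28 = 3248)
y(g) = 1/(627 + g) (y(g) = 1/(g + 627) = 1/(627 + g))
1/(u + y(432)) = 1/(3248 + 1/(627 + 432)) = 1/(3248 + 1/1059) = 1/(3439633/1059) = 1059/3439633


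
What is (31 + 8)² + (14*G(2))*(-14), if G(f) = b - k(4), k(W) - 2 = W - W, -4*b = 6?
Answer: 2207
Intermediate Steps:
b = -3/2 (b = -¼*6 = -3/2 ≈ -1.5000)
k(W) = 2 (k(W) = 2 + (W - W) = 2 + 0 = 2)
G(f) = -7/2 (G(f) = -3/2 - 1*2 = -3/2 - 2 = -7/2)
(31 + 8)² + (14*G(2))*(-14) = (31 + 8)² + (14*(-7/2))*(-14) = 39² - 49*(-14) = 1521 + 686 = 2207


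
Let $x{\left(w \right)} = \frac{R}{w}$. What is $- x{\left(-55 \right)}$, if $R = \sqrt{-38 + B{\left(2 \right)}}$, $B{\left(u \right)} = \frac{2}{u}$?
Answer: $\frac{i \sqrt{37}}{55} \approx 0.1106 i$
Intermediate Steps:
$R = i \sqrt{37}$ ($R = \sqrt{-38 + \frac{2}{2}} = \sqrt{-38 + 2 \cdot \frac{1}{2}} = \sqrt{-38 + 1} = \sqrt{-37} = i \sqrt{37} \approx 6.0828 i$)
$x{\left(w \right)} = \frac{i \sqrt{37}}{w}$
$- x{\left(-55 \right)} = - \frac{i \sqrt{37}}{-55} = - \frac{i \sqrt{37} \left(-1\right)}{55} = - \frac{\left(-1\right) i \sqrt{37}}{55} = \frac{i \sqrt{37}}{55}$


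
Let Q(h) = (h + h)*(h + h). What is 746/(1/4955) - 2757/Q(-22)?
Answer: 7156285723/1936 ≈ 3.6964e+6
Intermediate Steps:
Q(h) = 4*h² (Q(h) = (2*h)*(2*h) = 4*h²)
746/(1/4955) - 2757/Q(-22) = 746/(1/4955) - 2757/(4*(-22)²) = 746/(1/4955) - 2757/(4*484) = 746*4955 - 2757/1936 = 3696430 - 2757*1/1936 = 3696430 - 2757/1936 = 7156285723/1936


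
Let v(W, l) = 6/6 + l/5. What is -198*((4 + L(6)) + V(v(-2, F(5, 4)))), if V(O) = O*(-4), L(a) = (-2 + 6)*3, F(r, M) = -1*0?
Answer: -2376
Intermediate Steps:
F(r, M) = 0
L(a) = 12 (L(a) = 4*3 = 12)
v(W, l) = 1 + l/5 (v(W, l) = 6*(1/6) + l*(1/5) = 1 + l/5)
V(O) = -4*O
-198*((4 + L(6)) + V(v(-2, F(5, 4)))) = -198*((4 + 12) - 4*(1 + (1/5)*0)) = -198*(16 - 4*(1 + 0)) = -198*(16 - 4*1) = -198*(16 - 4) = -198*12 = -2376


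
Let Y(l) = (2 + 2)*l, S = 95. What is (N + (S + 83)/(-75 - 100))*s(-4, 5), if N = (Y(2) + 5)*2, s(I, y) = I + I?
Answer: -34976/175 ≈ -199.86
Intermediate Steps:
Y(l) = 4*l
s(I, y) = 2*I
N = 26 (N = (4*2 + 5)*2 = (8 + 5)*2 = 13*2 = 26)
(N + (S + 83)/(-75 - 100))*s(-4, 5) = (26 + (95 + 83)/(-75 - 100))*(2*(-4)) = (26 + 178/(-175))*(-8) = (26 + 178*(-1/175))*(-8) = (26 - 178/175)*(-8) = (4372/175)*(-8) = -34976/175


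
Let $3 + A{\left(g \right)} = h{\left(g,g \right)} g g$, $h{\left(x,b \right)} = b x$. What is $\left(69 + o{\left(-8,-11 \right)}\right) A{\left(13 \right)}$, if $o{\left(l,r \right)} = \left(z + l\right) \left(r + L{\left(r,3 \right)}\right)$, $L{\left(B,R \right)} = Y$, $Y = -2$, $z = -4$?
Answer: $6425550$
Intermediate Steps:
$L{\left(B,R \right)} = -2$
$o{\left(l,r \right)} = \left(-4 + l\right) \left(-2 + r\right)$ ($o{\left(l,r \right)} = \left(-4 + l\right) \left(r - 2\right) = \left(-4 + l\right) \left(-2 + r\right)$)
$A{\left(g \right)} = -3 + g^{4}$ ($A{\left(g \right)} = -3 + g g g g = -3 + g^{2} g g = -3 + g^{3} g = -3 + g^{4}$)
$\left(69 + o{\left(-8,-11 \right)}\right) A{\left(13 \right)} = \left(69 - -156\right) \left(-3 + 13^{4}\right) = \left(69 + \left(8 + 44 + 16 + 88\right)\right) \left(-3 + 28561\right) = \left(69 + 156\right) 28558 = 225 \cdot 28558 = 6425550$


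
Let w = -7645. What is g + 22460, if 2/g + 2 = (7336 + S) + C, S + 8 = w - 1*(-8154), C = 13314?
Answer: 475006542/21149 ≈ 22460.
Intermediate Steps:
S = 501 (S = -8 + (-7645 - 1*(-8154)) = -8 + (-7645 + 8154) = -8 + 509 = 501)
g = 2/21149 (g = 2/(-2 + ((7336 + 501) + 13314)) = 2/(-2 + (7837 + 13314)) = 2/(-2 + 21151) = 2/21149 ≈ 9.4567e-5)
g + 22460 = 2/21149 + 22460 = 475006542/21149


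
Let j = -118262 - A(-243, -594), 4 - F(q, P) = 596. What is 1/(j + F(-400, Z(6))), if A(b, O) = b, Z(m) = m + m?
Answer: -1/118611 ≈ -8.4309e-6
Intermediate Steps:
Z(m) = 2*m
F(q, P) = -592 (F(q, P) = 4 - 1*596 = 4 - 596 = -592)
j = -118019 (j = -118262 - 1*(-243) = -118262 + 243 = -118019)
1/(j + F(-400, Z(6))) = 1/(-118019 - 592) = 1/(-118611) = -1/118611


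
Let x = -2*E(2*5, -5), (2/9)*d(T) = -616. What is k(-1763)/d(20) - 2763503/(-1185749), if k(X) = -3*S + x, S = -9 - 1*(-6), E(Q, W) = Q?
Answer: 697588505/298808748 ≈ 2.3346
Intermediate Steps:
d(T) = -2772 (d(T) = (9/2)*(-616) = -2772)
S = -3 (S = -9 + 6 = -3)
x = -20 (x = -4*5 = -2*10 = -20)
k(X) = -11 (k(X) = -3*(-3) - 20 = 9 - 20 = -11)
k(-1763)/d(20) - 2763503/(-1185749) = -11/(-2772) - 2763503/(-1185749) = -11*(-1/2772) - 2763503*(-1/1185749) = 1/252 + 2763503/1185749 = 697588505/298808748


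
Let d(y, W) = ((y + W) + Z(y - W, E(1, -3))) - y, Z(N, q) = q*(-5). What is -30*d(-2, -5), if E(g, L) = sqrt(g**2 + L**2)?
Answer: 150 + 150*sqrt(10) ≈ 624.34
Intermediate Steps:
E(g, L) = sqrt(L**2 + g**2)
Z(N, q) = -5*q
d(y, W) = W - 5*sqrt(10) (d(y, W) = ((y + W) - 5*sqrt((-3)**2 + 1**2)) - y = ((W + y) - 5*sqrt(9 + 1)) - y = ((W + y) - 5*sqrt(10)) - y = (W + y - 5*sqrt(10)) - y = W - 5*sqrt(10))
-30*d(-2, -5) = -30*(-5 - 5*sqrt(10)) = 150 + 150*sqrt(10)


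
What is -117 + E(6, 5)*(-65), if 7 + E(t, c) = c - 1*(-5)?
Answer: -312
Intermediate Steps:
E(t, c) = -2 + c (E(t, c) = -7 + (c - 1*(-5)) = -7 + (c + 5) = -7 + (5 + c) = -2 + c)
-117 + E(6, 5)*(-65) = -117 + (-2 + 5)*(-65) = -117 + 3*(-65) = -117 - 195 = -312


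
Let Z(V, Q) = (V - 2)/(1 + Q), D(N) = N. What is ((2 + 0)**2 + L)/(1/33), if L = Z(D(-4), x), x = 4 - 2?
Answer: 66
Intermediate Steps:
x = 2
Z(V, Q) = (-2 + V)/(1 + Q)
L = -2 (L = (-2 - 4)/(1 + 2) = -6/3 = (1/3)*(-6) = -2)
((2 + 0)**2 + L)/(1/33) = ((2 + 0)**2 - 2)/(1/33) = (2**2 - 2)/(1/33) = (4 - 2)*33 = 2*33 = 66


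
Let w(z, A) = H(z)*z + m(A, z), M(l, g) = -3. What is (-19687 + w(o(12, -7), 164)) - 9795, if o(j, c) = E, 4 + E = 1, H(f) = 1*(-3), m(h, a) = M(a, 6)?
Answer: -29476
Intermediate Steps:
m(h, a) = -3
H(f) = -3
E = -3 (E = -4 + 1 = -3)
o(j, c) = -3
w(z, A) = -3 - 3*z (w(z, A) = -3*z - 3 = -3 - 3*z)
(-19687 + w(o(12, -7), 164)) - 9795 = (-19687 + (-3 - 3*(-3))) - 9795 = (-19687 + (-3 + 9)) - 9795 = (-19687 + 6) - 9795 = -19681 - 9795 = -29476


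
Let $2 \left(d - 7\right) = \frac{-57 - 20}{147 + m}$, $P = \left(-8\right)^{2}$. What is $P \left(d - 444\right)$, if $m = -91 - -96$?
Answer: $- \frac{531700}{19} \approx -27984.0$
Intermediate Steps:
$P = 64$
$m = 5$ ($m = -91 + 96 = 5$)
$d = \frac{2051}{304}$ ($d = 7 + \frac{\left(-57 - 20\right) \frac{1}{147 + 5}}{2} = 7 + \frac{\left(-77\right) \frac{1}{152}}{2} = 7 + \frac{1}{2} \left(- \frac{77}{152}\right) = 7 - \frac{77}{304} = \frac{2051}{304} \approx 6.7467$)
$P \left(d - 444\right) = 64 \left(\frac{2051}{304} - 444\right) = 64 \left(- \frac{132925}{304}\right) = - \frac{531700}{19}$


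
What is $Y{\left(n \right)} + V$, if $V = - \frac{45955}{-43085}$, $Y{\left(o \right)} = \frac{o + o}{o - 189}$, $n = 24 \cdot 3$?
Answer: $- \frac{2627}{16003} \approx -0.16416$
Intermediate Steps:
$n = 72$
$Y{\left(o \right)} = \frac{2 o}{-189 + o}$
$V = \frac{1313}{1231}$ ($V = \left(-45955\right) \left(- \frac{1}{43085}\right) = \frac{1313}{1231} \approx 1.0666$)
$Y{\left(n \right)} + V = 2 \cdot 72 \frac{1}{-189 + 72} + \frac{1313}{1231} = 2 \cdot 72 \frac{1}{-117} + \frac{1313}{1231} = 2 \cdot 72 \left(- \frac{1}{117}\right) + \frac{1313}{1231} = - \frac{16}{13} + \frac{1313}{1231} = - \frac{2627}{16003}$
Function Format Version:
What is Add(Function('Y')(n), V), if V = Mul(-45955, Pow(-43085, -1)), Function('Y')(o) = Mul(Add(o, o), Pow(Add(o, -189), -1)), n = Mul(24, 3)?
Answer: Rational(-2627, 16003) ≈ -0.16416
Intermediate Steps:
n = 72
Function('Y')(o) = Mul(2, o, Pow(Add(-189, o), -1)) (Function('Y')(o) = Mul(Mul(2, o), Pow(Add(-189, o), -1)) = Mul(2, o, Pow(Add(-189, o), -1)))
V = Rational(1313, 1231) (V = Mul(-45955, Rational(-1, 43085)) = Rational(1313, 1231) ≈ 1.0666)
Add(Function('Y')(n), V) = Add(Mul(2, 72, Pow(Add(-189, 72), -1)), Rational(1313, 1231)) = Add(Mul(2, 72, Pow(-117, -1)), Rational(1313, 1231)) = Add(Mul(2, 72, Rational(-1, 117)), Rational(1313, 1231)) = Add(Rational(-16, 13), Rational(1313, 1231)) = Rational(-2627, 16003)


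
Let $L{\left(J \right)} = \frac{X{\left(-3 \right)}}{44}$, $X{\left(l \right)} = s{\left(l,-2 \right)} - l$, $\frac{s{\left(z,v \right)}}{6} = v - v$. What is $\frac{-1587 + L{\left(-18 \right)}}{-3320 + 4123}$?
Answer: $- \frac{69825}{35332} \approx -1.9763$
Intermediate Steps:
$s{\left(z,v \right)} = 0$ ($s{\left(z,v \right)} = 6 \left(v - v\right) = 6 \cdot 0 = 0$)
$X{\left(l \right)} = - l$ ($X{\left(l \right)} = 0 - l = - l$)
$L{\left(J \right)} = \frac{3}{44}$ ($L{\left(J \right)} = \frac{\left(-1\right) \left(-3\right)}{44} = 3 \cdot \frac{1}{44} = \frac{3}{44}$)
$\frac{-1587 + L{\left(-18 \right)}}{-3320 + 4123} = \frac{-1587 + \frac{3}{44}}{-3320 + 4123} = - \frac{69825}{44 \cdot 803} = \left(- \frac{69825}{44}\right) \frac{1}{803} = - \frac{69825}{35332}$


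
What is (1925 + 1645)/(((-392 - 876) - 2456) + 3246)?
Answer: -1785/239 ≈ -7.4686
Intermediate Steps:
(1925 + 1645)/(((-392 - 876) - 2456) + 3246) = 3570/((-1268 - 2456) + 3246) = 3570/(-3724 + 3246) = 3570/(-478) = 3570*(-1/478) = -1785/239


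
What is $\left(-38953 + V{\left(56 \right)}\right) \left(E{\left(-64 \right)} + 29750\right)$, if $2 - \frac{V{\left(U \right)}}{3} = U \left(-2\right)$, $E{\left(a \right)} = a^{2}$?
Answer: $-1306827906$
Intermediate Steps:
$V{\left(U \right)} = 6 + 6 U$ ($V{\left(U \right)} = 6 - 3 U \left(-2\right) = 6 - 3 \left(- 2 U\right) = 6 + 6 U$)
$\left(-38953 + V{\left(56 \right)}\right) \left(E{\left(-64 \right)} + 29750\right) = \left(-38953 + \left(6 + 6 \cdot 56\right)\right) \left(\left(-64\right)^{2} + 29750\right) = \left(-38953 + \left(6 + 336\right)\right) \left(4096 + 29750\right) = \left(-38953 + 342\right) 33846 = \left(-38611\right) 33846 = -1306827906$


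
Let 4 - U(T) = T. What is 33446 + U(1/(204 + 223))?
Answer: 14283149/427 ≈ 33450.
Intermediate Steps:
U(T) = 4 - T
33446 + U(1/(204 + 223)) = 33446 + (4 - 1/(204 + 223)) = 33446 + (4 - 1/427) = 33446 + 1707/427 = 14283149/427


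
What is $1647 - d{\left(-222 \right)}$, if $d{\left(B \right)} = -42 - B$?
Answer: $1467$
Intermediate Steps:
$1647 - d{\left(-222 \right)} = 1647 - \left(-42 - -222\right) = 1647 - \left(-42 + 222\right) = 1647 - 180 = 1467$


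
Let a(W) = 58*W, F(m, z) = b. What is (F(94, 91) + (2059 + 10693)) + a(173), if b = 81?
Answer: 22867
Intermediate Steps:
F(m, z) = 81
(F(94, 91) + (2059 + 10693)) + a(173) = (81 + (2059 + 10693)) + 58*173 = (81 + 12752) + 10034 = 12833 + 10034 = 22867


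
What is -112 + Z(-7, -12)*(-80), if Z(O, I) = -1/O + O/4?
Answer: 116/7 ≈ 16.571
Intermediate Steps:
Z(O, I) = -1/O + O/4 (Z(O, I) = -1/O + O*(¼) = -1/O + O/4)
-112 + Z(-7, -12)*(-80) = -112 + (-1/(-7) + (¼)*(-7))*(-80) = -112 + (-1*(-⅐) - 7/4)*(-80) = -112 + (⅐ - 7/4)*(-80) = -112 - 45/28*(-80) = -112 + 900/7 = 116/7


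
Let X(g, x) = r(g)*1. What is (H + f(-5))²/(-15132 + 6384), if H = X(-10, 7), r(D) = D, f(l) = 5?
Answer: -25/8748 ≈ -0.0028578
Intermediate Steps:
X(g, x) = g (X(g, x) = g*1 = g)
H = -10
(H + f(-5))²/(-15132 + 6384) = (-10 + 5)²/(-15132 + 6384) = (-5)²/(-8748) = 25*(-1/8748) = -25/8748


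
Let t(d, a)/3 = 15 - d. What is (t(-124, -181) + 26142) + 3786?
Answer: 30345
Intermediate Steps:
t(d, a) = 45 - 3*d (t(d, a) = 3*(15 - d) = 45 - 3*d)
(t(-124, -181) + 26142) + 3786 = ((45 - 3*(-124)) + 26142) + 3786 = ((45 + 372) + 26142) + 3786 = (417 + 26142) + 3786 = 26559 + 3786 = 30345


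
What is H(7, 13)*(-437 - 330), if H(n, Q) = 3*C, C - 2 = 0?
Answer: -4602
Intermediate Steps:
C = 2 (C = 2 + 0 = 2)
H(n, Q) = 6 (H(n, Q) = 3*2 = 6)
H(7, 13)*(-437 - 330) = 6*(-437 - 330) = 6*(-767) = -4602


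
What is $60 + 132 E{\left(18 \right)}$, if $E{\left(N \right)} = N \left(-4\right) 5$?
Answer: $-47460$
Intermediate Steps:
$E{\left(N \right)} = - 20 N$ ($E{\left(N \right)} = - 4 N 5 = - 20 N$)
$60 + 132 E{\left(18 \right)} = 60 + 132 \left(\left(-20\right) 18\right) = 60 + 132 \left(-360\right) = 60 - 47520 = -47460$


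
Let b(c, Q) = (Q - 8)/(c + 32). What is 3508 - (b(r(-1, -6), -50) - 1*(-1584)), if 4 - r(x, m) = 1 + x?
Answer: 34661/18 ≈ 1925.6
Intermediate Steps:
r(x, m) = 3 - x (r(x, m) = 4 - (1 + x) = 4 + (-1 - x) = 3 - x)
b(c, Q) = (-8 + Q)/(32 + c)
3508 - (b(r(-1, -6), -50) - 1*(-1584)) = 3508 - ((-8 - 50)/(32 + (3 - 1*(-1))) - 1*(-1584)) = 3508 - (-58/(32 + (3 + 1)) + 1584) = 3508 - (-58/(32 + 4) + 1584) = 3508 - (-58/36 + 1584) = 3508 - ((1/36)*(-58) + 1584) = 3508 - (-29/18 + 1584) = 3508 - 1*28483/18 = 3508 - 28483/18 = 34661/18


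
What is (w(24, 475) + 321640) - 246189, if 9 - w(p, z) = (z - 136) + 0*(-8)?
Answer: 75121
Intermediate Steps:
w(p, z) = 145 - z (w(p, z) = 9 - ((z - 136) + 0*(-8)) = 9 - ((-136 + z) + 0) = 9 - (-136 + z) = 9 + (136 - z) = 145 - z)
(w(24, 475) + 321640) - 246189 = ((145 - 1*475) + 321640) - 246189 = ((145 - 475) + 321640) - 246189 = (-330 + 321640) - 246189 = 321310 - 246189 = 75121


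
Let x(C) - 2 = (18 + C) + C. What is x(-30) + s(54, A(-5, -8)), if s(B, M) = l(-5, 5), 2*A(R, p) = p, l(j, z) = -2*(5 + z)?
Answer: -60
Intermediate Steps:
l(j, z) = -10 - 2*z
A(R, p) = p/2
s(B, M) = -20 (s(B, M) = -10 - 2*5 = -10 - 10 = -20)
x(C) = 20 + 2*C (x(C) = 2 + ((18 + C) + C) = 2 + (18 + 2*C) = 20 + 2*C)
x(-30) + s(54, A(-5, -8)) = (20 + 2*(-30)) - 20 = (20 - 60) - 20 = -40 - 20 = -60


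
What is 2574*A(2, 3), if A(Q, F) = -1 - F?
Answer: -10296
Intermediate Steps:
2574*A(2, 3) = 2574*(-1 - 1*3) = 2574*(-1 - 3) = 2574*(-4) = -10296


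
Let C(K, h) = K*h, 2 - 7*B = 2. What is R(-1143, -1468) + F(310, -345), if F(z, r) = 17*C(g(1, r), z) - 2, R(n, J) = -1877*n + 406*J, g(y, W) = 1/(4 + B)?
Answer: 3101437/2 ≈ 1.5507e+6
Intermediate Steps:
B = 0 (B = 2/7 - ⅐*2 = 2/7 - 2/7 = 0)
g(y, W) = ¼ (g(y, W) = 1/(4 + 0) = 1/4 = ¼)
F(z, r) = -2 + 17*z/4 (F(z, r) = 17*(z/4) - 2 = 17*z/4 - 2 = -2 + 17*z/4)
R(-1143, -1468) + F(310, -345) = (-1877*(-1143) + 406*(-1468)) + (-2 + (17/4)*310) = (2145411 - 596008) + (-2 + 2635/2) = 1549403 + 2631/2 = 3101437/2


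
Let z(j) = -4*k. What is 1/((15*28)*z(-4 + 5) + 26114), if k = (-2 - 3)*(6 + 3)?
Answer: 1/101714 ≈ 9.8315e-6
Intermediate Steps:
k = -45 (k = -5*9 = -45)
z(j) = 180 (z(j) = -4*(-45) = 180)
1/((15*28)*z(-4 + 5) + 26114) = 1/((15*28)*180 + 26114) = 1/(420*180 + 26114) = 1/(75600 + 26114) = 1/101714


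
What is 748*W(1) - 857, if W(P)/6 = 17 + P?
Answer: 79927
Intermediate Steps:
W(P) = 102 + 6*P (W(P) = 6*(17 + P) = 102 + 6*P)
748*W(1) - 857 = 748*(102 + 6*1) - 857 = 748*(102 + 6) - 857 = 748*108 - 857 = 80784 - 857 = 79927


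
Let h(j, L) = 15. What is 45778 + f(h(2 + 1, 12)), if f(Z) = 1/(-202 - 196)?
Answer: 18219643/398 ≈ 45778.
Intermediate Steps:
f(Z) = -1/398 (f(Z) = 1/(-398) = -1/398)
45778 + f(h(2 + 1, 12)) = 45778 - 1/398 = 18219643/398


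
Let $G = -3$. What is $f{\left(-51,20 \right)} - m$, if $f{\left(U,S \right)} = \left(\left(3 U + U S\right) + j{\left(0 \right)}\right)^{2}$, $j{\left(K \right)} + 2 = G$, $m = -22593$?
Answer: $1410277$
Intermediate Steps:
$j{\left(K \right)} = -5$ ($j{\left(K \right)} = -2 - 3 = -5$)
$f{\left(U,S \right)} = \left(-5 + 3 U + S U\right)^{2}$ ($f{\left(U,S \right)} = \left(\left(3 U + U S\right) - 5\right)^{2} = \left(\left(3 U + S U\right) - 5\right)^{2} = \left(-5 + 3 U + S U\right)^{2}$)
$f{\left(-51,20 \right)} - m = \left(-5 + 3 \left(-51\right) + 20 \left(-51\right)\right)^{2} - -22593 = \left(-5 - 153 - 1020\right)^{2} + 22593 = \left(-1178\right)^{2} + 22593 = 1387684 + 22593 = 1410277$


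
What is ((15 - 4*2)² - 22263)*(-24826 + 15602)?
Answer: 204901936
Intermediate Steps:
((15 - 4*2)² - 22263)*(-24826 + 15602) = ((15 - 8)² - 22263)*(-9224) = (7² - 22263)*(-9224) = (49 - 22263)*(-9224) = -22214*(-9224) = 204901936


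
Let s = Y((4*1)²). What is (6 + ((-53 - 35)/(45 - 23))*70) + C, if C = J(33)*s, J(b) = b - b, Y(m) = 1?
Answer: -274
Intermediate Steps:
J(b) = 0
s = 1
C = 0 (C = 0*1 = 0)
(6 + ((-53 - 35)/(45 - 23))*70) + C = (6 + ((-53 - 35)/(45 - 23))*70) + 0 = (6 - 88/22*70) + 0 = (6 - 88*1/22*70) + 0 = (6 - 4*70) + 0 = (6 - 280) + 0 = -274 + 0 = -274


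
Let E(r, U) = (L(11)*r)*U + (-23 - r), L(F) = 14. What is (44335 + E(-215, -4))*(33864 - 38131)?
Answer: -241371389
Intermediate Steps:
E(r, U) = -23 - r + 14*U*r (E(r, U) = (14*r)*U + (-23 - r) = 14*U*r + (-23 - r) = -23 - r + 14*U*r)
(44335 + E(-215, -4))*(33864 - 38131) = (44335 + (-23 - 1*(-215) + 14*(-4)*(-215)))*(33864 - 38131) = (44335 + (-23 + 215 + 12040))*(-4267) = (44335 + 12232)*(-4267) = 56567*(-4267) = -241371389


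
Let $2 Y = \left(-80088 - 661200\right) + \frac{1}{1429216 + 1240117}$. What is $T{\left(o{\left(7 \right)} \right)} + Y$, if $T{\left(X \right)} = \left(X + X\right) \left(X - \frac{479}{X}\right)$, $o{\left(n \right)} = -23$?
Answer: $- \frac{1978210654303}{5338666} \approx -3.7054 \cdot 10^{5}$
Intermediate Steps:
$T{\left(X \right)} = 2 X \left(X - \frac{479}{X}\right)$
$Y = - \frac{1978744520903}{5338666}$ ($Y = \frac{\left(-80088 - 661200\right) + \frac{1}{1429216 + 1240117}}{2} = \frac{-741288 + \frac{1}{2669333}}{2} = \frac{1}{2} \left(- \frac{1978744520903}{2669333}\right) = - \frac{1978744520903}{5338666} \approx -3.7064 \cdot 10^{5}$)
$T{\left(o{\left(7 \right)} \right)} + Y = \left(-958 + 2 \left(-23\right)^{2}\right) - \frac{1978744520903}{5338666} = \left(-958 + 2 \cdot 529\right) - \frac{1978744520903}{5338666} = \left(-958 + 1058\right) - \frac{1978744520903}{5338666} = 100 - \frac{1978744520903}{5338666} = - \frac{1978210654303}{5338666}$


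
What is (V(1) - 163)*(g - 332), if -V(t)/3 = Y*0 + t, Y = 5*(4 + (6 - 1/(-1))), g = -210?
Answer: 89972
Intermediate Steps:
Y = 55 (Y = 5*(4 + (6 - 1*(-1))) = 5*(4 + (6 + 1)) = 5*(4 + 7) = 5*11 = 55)
V(t) = -3*t (V(t) = -3*(55*0 + t) = -3*(0 + t) = -3*t)
(V(1) - 163)*(g - 332) = (-3*1 - 163)*(-210 - 332) = (-3 - 163)*(-542) = -166*(-542) = 89972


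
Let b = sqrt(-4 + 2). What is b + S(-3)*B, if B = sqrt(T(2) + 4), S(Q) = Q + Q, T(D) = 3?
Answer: -6*sqrt(7) + I*sqrt(2) ≈ -15.875 + 1.4142*I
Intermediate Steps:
S(Q) = 2*Q
b = I*sqrt(2) (b = sqrt(-2) = I*sqrt(2) ≈ 1.4142*I)
B = sqrt(7) (B = sqrt(3 + 4) = sqrt(7) ≈ 2.6458)
b + S(-3)*B = I*sqrt(2) + (2*(-3))*sqrt(7) = I*sqrt(2) - 6*sqrt(7) = -6*sqrt(7) + I*sqrt(2)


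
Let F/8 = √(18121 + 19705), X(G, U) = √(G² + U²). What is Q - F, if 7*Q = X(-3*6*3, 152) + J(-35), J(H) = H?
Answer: -5 - 8*√37826 + 2*√6505/7 ≈ -1537.9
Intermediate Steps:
F = 8*√37826 (F = 8*√(18121 + 19705) = 8*√37826 ≈ 1555.9)
Q = -5 + 2*√6505/7 (Q = (√((-3*6*3)² + 152²) - 35)/7 = (√((-18*3)² + 23104) - 35)/7 = (√((-54)² + 23104) - 35)/7 = (√(2916 + 23104) - 35)/7 = (√26020 - 35)/7 = (2*√6505 - 35)/7 = (-35 + 2*√6505)/7 = -5 + 2*√6505/7 ≈ 18.044)
Q - F = (-5 + 2*√6505/7) - 8*√37826 = -5 - 8*√37826 + 2*√6505/7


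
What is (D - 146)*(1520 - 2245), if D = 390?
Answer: -176900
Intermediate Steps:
(D - 146)*(1520 - 2245) = (390 - 146)*(1520 - 2245) = 244*(-725) = -176900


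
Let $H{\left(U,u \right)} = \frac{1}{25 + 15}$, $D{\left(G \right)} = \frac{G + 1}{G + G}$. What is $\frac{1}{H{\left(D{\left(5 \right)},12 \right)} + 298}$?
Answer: $\frac{40}{11921} \approx 0.0033554$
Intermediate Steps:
$D{\left(G \right)} = \frac{1 + G}{2 G}$
$H{\left(U,u \right)} = \frac{1}{40}$
$\frac{1}{H{\left(D{\left(5 \right)},12 \right)} + 298} = \frac{1}{\frac{1}{40} + 298} = \frac{1}{\frac{11921}{40}} = \frac{40}{11921}$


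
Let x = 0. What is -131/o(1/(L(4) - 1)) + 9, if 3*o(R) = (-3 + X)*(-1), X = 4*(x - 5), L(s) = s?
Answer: -186/23 ≈ -8.0870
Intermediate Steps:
X = -20 (X = 4*(0 - 5) = 4*(-5) = -20)
o(R) = 23/3 (o(R) = ((-3 - 20)*(-1))/3 = (-23*(-1))/3 = (⅓)*23 = 23/3)
-131/o(1/(L(4) - 1)) + 9 = -131/(23/3) + 9 = (3/23)*(-131) + 9 = -393/23 + 9 = -186/23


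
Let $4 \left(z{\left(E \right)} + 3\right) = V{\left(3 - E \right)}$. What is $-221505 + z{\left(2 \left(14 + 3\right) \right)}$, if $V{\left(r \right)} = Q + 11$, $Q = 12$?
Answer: $- \frac{886009}{4} \approx -2.215 \cdot 10^{5}$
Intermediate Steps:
$V{\left(r \right)} = 23$ ($V{\left(r \right)} = 12 + 11 = 23$)
$z{\left(E \right)} = \frac{11}{4}$ ($z{\left(E \right)} = -3 + \frac{1}{4} \cdot 23 = -3 + \frac{23}{4} = \frac{11}{4}$)
$-221505 + z{\left(2 \left(14 + 3\right) \right)} = -221505 + \frac{11}{4} = - \frac{886009}{4}$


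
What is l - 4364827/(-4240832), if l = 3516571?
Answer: 14913191191899/4240832 ≈ 3.5166e+6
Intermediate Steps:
l - 4364827/(-4240832) = 3516571 - 4364827/(-4240832) = 3516571 - 4364827*(-1/4240832) = 3516571 + 4364827/4240832 = 14913191191899/4240832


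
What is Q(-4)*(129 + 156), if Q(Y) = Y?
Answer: -1140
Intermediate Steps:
Q(-4)*(129 + 156) = -4*(129 + 156) = -4*285 = -1140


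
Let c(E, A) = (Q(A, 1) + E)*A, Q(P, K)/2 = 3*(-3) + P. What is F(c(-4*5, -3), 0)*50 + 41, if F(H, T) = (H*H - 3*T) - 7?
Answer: 870891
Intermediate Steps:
Q(P, K) = -18 + 2*P (Q(P, K) = 2*(3*(-3) + P) = 2*(-9 + P) = -18 + 2*P)
c(E, A) = A*(-18 + E + 2*A) (c(E, A) = ((-18 + 2*A) + E)*A = (-18 + E + 2*A)*A = A*(-18 + E + 2*A))
F(H, T) = -7 + H² - 3*T (F(H, T) = (H² - 3*T) - 7 = -7 + H² - 3*T)
F(c(-4*5, -3), 0)*50 + 41 = (-7 + (-3*(-18 - 4*5 + 2*(-3)))² - 3*0)*50 + 41 = (-7 + (-3*(-18 - 20 - 6))² + 0)*50 + 41 = (-7 + (-3*(-44))² + 0)*50 + 41 = (-7 + 132² + 0)*50 + 41 = (-7 + 17424 + 0)*50 + 41 = 17417*50 + 41 = 870850 + 41 = 870891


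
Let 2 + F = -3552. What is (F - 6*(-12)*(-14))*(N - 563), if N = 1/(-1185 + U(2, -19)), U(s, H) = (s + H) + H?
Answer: 3136028288/1221 ≈ 2.5684e+6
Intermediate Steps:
F = -3554 (F = -2 - 3552 = -3554)
U(s, H) = s + 2*H (U(s, H) = (H + s) + H = s + 2*H)
N = -1/1221 (N = 1/(-1185 + (2 + 2*(-19))) = 1/(-1185 + (2 - 38)) = 1/(-1185 - 36) = 1/(-1221) = -1/1221 ≈ -0.00081900)
(F - 6*(-12)*(-14))*(N - 563) = (-3554 - 6*(-12)*(-14))*(-1/1221 - 563) = (-3554 + 72*(-14))*(-687424/1221) = (-3554 - 1008)*(-687424/1221) = -4562*(-687424/1221) = 3136028288/1221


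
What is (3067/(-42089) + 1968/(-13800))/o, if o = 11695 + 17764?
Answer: -5214823/712942414325 ≈ -7.3145e-6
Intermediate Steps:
o = 29459
(3067/(-42089) + 1968/(-13800))/o = (3067/(-42089) + 1968/(-13800))/29459 = (3067*(-1/42089) + 1968*(-1/13800))*(1/29459) = (-3067/42089 - 82/575)*(1/29459) = -5214823/24201175*1/29459 = -5214823/712942414325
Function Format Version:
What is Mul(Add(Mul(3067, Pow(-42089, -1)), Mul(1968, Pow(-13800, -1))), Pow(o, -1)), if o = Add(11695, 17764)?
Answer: Rational(-5214823, 712942414325) ≈ -7.3145e-6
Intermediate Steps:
o = 29459
Mul(Add(Mul(3067, Pow(-42089, -1)), Mul(1968, Pow(-13800, -1))), Pow(o, -1)) = Mul(Add(Mul(3067, Pow(-42089, -1)), Mul(1968, Pow(-13800, -1))), Pow(29459, -1)) = Mul(Add(Mul(3067, Rational(-1, 42089)), Mul(1968, Rational(-1, 13800))), Rational(1, 29459)) = Mul(Add(Rational(-3067, 42089), Rational(-82, 575)), Rational(1, 29459)) = Mul(Rational(-5214823, 24201175), Rational(1, 29459)) = Rational(-5214823, 712942414325)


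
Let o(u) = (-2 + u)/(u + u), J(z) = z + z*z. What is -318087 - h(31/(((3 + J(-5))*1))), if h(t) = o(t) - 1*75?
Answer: -19716729/62 ≈ -3.1801e+5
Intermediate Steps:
J(z) = z + z**2
o(u) = (-2 + u)/(2*u) (o(u) = (-2 + u)/((2*u)) = (-2 + u)*(1/(2*u)) = (-2 + u)/(2*u))
h(t) = -75 + (-2 + t)/(2*t) (h(t) = (-2 + t)/(2*t) - 1*75 = (-2 + t)/(2*t) - 75 = -75 + (-2 + t)/(2*t))
-318087 - h(31/(((3 + J(-5))*1))) = -318087 - (-149/2 - 1/(31/(((3 - 5*(1 - 5))*1)))) = -318087 - (-149/2 - 1/(31/(((3 - 5*(-4))*1)))) = -318087 - (-149/2 - 1/(31/(((3 + 20)*1)))) = -318087 - (-149/2 - 1/(31/((23*1)))) = -318087 - (-149/2 - 1/(31/23)) = -318087 - (-149/2 - 1/(31*(1/23))) = -318087 - (-149/2 - 1/31/23) = -318087 - (-149/2 - 1*23/31) = -318087 - (-149/2 - 23/31) = -318087 - 1*(-4665/62) = -318087 + 4665/62 = -19716729/62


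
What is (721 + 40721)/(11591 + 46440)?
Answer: 41442/58031 ≈ 0.71414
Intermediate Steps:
(721 + 40721)/(11591 + 46440) = 41442/58031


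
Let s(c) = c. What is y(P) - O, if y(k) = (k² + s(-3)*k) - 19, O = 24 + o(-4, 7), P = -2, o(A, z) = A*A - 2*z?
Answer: -35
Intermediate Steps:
o(A, z) = A² - 2*z
O = 26 (O = 24 + ((-4)² - 2*7) = 24 + (16 - 14) = 24 + 2 = 26)
y(k) = -19 + k² - 3*k (y(k) = (k² - 3*k) - 19 = -19 + k² - 3*k)
y(P) - O = (-19 + (-2)² - 3*(-2)) - 1*26 = (-19 + 4 + 6) - 26 = -9 - 26 = -35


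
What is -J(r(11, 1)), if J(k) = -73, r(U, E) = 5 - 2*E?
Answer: 73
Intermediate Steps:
-J(r(11, 1)) = -1*(-73) = 73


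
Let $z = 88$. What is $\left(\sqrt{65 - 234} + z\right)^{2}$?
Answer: $7575 + 2288 i \approx 7575.0 + 2288.0 i$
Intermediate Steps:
$\left(\sqrt{65 - 234} + z\right)^{2} = \left(\sqrt{65 - 234} + 88\right)^{2} = \left(\sqrt{-169} + 88\right)^{2} = \left(13 i + 88\right)^{2} = \left(88 + 13 i\right)^{2}$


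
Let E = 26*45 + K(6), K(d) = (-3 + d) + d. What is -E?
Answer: -1179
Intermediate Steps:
K(d) = -3 + 2*d
E = 1179 (E = 26*45 + (-3 + 2*6) = 1170 + (-3 + 12) = 1170 + 9 = 1179)
-E = -1*1179 = -1179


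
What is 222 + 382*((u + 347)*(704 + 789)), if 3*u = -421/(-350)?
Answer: 104019309223/525 ≈ 1.9813e+8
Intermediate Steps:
u = 421/1050 (u = (-421/(-350))/3 = (-421*(-1/350))/3 = (1/3)*(421/350) = 421/1050 ≈ 0.40095)
222 + 382*((u + 347)*(704 + 789)) = 222 + 382*((421/1050 + 347)*(704 + 789)) = 222 + 382*((364771/1050)*1493) = 222 + 382*(544603103/1050) = 222 + 104019192673/525 = 104019309223/525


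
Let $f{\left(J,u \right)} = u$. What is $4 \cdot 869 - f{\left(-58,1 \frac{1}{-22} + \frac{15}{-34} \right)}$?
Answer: $\frac{650103}{187} \approx 3476.5$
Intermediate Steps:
$4 \cdot 869 - f{\left(-58,1 \frac{1}{-22} + \frac{15}{-34} \right)} = 4 \cdot 869 - \left(1 \frac{1}{-22} + \frac{15}{-34}\right) = 3476 - \left(1 \left(- \frac{1}{22}\right) + 15 \left(- \frac{1}{34}\right)\right) = 3476 - \left(- \frac{1}{22} - \frac{15}{34}\right) = 3476 - - \frac{91}{187} = 3476 + \frac{91}{187} = \frac{650103}{187}$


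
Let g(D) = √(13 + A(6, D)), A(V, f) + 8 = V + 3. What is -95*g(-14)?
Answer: -95*√14 ≈ -355.46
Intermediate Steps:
A(V, f) = -5 + V (A(V, f) = -8 + (V + 3) = -8 + (3 + V) = -5 + V)
g(D) = √14 (g(D) = √(13 + (-5 + 6)) = √(13 + 1) = √14)
-95*g(-14) = -95*√14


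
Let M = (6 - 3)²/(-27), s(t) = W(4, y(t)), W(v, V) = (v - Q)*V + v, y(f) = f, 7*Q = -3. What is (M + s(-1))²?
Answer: 256/441 ≈ 0.58050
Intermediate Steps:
Q = -3/7 (Q = (⅐)*(-3) = -3/7 ≈ -0.42857)
W(v, V) = v + V*(3/7 + v) (W(v, V) = (v - 1*(-3/7))*V + v = (v + 3/7)*V + v = (3/7 + v)*V + v = V*(3/7 + v) + v = v + V*(3/7 + v))
s(t) = 4 + 31*t/7 (s(t) = 4 + 3*t/7 + t*4 = 4 + 3*t/7 + 4*t = 4 + 31*t/7)
M = -⅓ (M = 3²*(-1/27) = 9*(-1/27) = -⅓ ≈ -0.33333)
(M + s(-1))² = (-⅓ + (4 + (31/7)*(-1)))² = (-⅓ + (4 - 31/7))² = (-⅓ - 3/7)² = (-16/21)² = 256/441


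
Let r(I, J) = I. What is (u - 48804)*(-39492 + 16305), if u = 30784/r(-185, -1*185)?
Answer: 5677383324/5 ≈ 1.1355e+9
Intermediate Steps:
u = -832/5 (u = 30784/(-185) = 30784*(-1/185) = -832/5 ≈ -166.40)
(u - 48804)*(-39492 + 16305) = (-832/5 - 48804)*(-39492 + 16305) = -244852/5*(-23187) = 5677383324/5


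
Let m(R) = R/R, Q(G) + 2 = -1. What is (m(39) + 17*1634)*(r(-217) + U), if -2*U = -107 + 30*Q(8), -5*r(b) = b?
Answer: 39418401/10 ≈ 3.9418e+6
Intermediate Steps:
Q(G) = -3 (Q(G) = -2 - 1 = -3)
m(R) = 1
r(b) = -b/5
U = 197/2 (U = -(-107 + 30*(-3))/2 = -(-107 - 90)/2 = -1/2*(-197) = 197/2 ≈ 98.500)
(m(39) + 17*1634)*(r(-217) + U) = (1 + 17*1634)*(-1/5*(-217) + 197/2) = (1 + 27778)*(217/5 + 197/2) = 27779*(1419/10) = 39418401/10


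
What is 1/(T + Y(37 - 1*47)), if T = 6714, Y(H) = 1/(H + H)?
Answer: 20/134279 ≈ 0.00014894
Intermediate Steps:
Y(H) = 1/(2*H)
1/(T + Y(37 - 1*47)) = 1/(6714 + 1/(2*(37 - 1*47))) = 1/(6714 + 1/(2*(37 - 47))) = 1/(6714 + (½)/(-10)) = 1/(6714 + (½)*(-⅒)) = 1/(6714 - 1/20) = 1/(134279/20) = 20/134279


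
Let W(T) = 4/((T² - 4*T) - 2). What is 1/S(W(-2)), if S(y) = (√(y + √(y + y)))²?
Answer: -5/8 + 5*√5/8 ≈ 0.77254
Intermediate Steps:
W(T) = 4/(-2 + T² - 4*T)
S(y) = y + √2*√y (S(y) = (√(y + √(2*y)))² = (√(y + √2*√y))² = y + √2*√y)
1/S(W(-2)) = 1/(4/(-2 + (-2)² - 4*(-2)) + √2*√(4/(-2 + (-2)² - 4*(-2)))) = 1/(4/(-2 + 4 + 8) + √2*√(4/(-2 + 4 + 8))) = 1/(4/10 + √2*√(4/10)) = 1/(4*(⅒) + √2*√(4*(⅒))) = 1/(⅖ + √2*√(⅖)) = 1/(⅖ + √2*(√10/5)) = 1/(⅖ + 2*√5/5)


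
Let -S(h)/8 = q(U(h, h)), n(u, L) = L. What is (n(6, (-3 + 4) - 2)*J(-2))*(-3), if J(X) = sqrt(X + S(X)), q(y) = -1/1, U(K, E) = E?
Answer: 3*sqrt(6) ≈ 7.3485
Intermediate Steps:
q(y) = -1 (q(y) = -1*1 = -1)
S(h) = 8 (S(h) = -8*(-1) = 8)
J(X) = sqrt(8 + X) (J(X) = sqrt(X + 8) = sqrt(8 + X))
(n(6, (-3 + 4) - 2)*J(-2))*(-3) = (((-3 + 4) - 2)*sqrt(8 - 2))*(-3) = ((1 - 2)*sqrt(6))*(-3) = -sqrt(6)*(-3) = 3*sqrt(6)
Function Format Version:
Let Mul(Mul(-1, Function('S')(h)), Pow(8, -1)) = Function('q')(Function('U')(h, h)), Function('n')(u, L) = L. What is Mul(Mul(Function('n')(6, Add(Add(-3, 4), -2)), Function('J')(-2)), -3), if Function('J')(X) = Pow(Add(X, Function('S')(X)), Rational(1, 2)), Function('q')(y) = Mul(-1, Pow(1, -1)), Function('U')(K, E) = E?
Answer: Mul(3, Pow(6, Rational(1, 2))) ≈ 7.3485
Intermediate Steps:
Function('q')(y) = -1 (Function('q')(y) = Mul(-1, 1) = -1)
Function('S')(h) = 8 (Function('S')(h) = Mul(-8, -1) = 8)
Function('J')(X) = Pow(Add(8, X), Rational(1, 2)) (Function('J')(X) = Pow(Add(X, 8), Rational(1, 2)) = Pow(Add(8, X), Rational(1, 2)))
Mul(Mul(Function('n')(6, Add(Add(-3, 4), -2)), Function('J')(-2)), -3) = Mul(Mul(Add(Add(-3, 4), -2), Pow(Add(8, -2), Rational(1, 2))), -3) = Mul(Mul(Add(1, -2), Pow(6, Rational(1, 2))), -3) = Mul(Mul(-1, Pow(6, Rational(1, 2))), -3) = Mul(3, Pow(6, Rational(1, 2)))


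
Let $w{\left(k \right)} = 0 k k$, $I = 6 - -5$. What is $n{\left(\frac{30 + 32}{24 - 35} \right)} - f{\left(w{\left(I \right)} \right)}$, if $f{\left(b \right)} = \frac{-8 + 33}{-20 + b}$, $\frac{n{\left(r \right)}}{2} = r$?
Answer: $- \frac{441}{44} \approx -10.023$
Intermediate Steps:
$I = 11$ ($I = 6 + 5 = 11$)
$w{\left(k \right)} = 0$ ($w{\left(k \right)} = 0 k = 0$)
$n{\left(r \right)} = 2 r$
$f{\left(b \right)} = \frac{25}{-20 + b}$
$n{\left(\frac{30 + 32}{24 - 35} \right)} - f{\left(w{\left(I \right)} \right)} = 2 \frac{30 + 32}{24 - 35} - \frac{25}{-20 + 0} = 2 \frac{62}{-11} - \frac{25}{-20} = 2 \cdot 62 \left(- \frac{1}{11}\right) - 25 \left(- \frac{1}{20}\right) = 2 \left(- \frac{62}{11}\right) - - \frac{5}{4} = - \frac{124}{11} + \frac{5}{4} = - \frac{441}{44}$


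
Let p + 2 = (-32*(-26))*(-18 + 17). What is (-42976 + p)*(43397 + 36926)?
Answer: -3518950630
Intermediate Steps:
p = -834 (p = -2 + (-32*(-26))*(-18 + 17) = -2 + 832*(-1) = -2 - 832 = -834)
(-42976 + p)*(43397 + 36926) = (-42976 - 834)*(43397 + 36926) = -43810*80323 = -3518950630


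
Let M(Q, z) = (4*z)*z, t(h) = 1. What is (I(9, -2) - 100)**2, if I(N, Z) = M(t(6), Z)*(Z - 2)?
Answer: 26896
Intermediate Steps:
M(Q, z) = 4*z**2
I(N, Z) = 4*Z**2*(-2 + Z) (I(N, Z) = (4*Z**2)*(Z - 2) = (4*Z**2)*(-2 + Z) = 4*Z**2*(-2 + Z))
(I(9, -2) - 100)**2 = (4*(-2)**2*(-2 - 2) - 100)**2 = (4*4*(-4) - 100)**2 = (-64 - 100)**2 = (-164)**2 = 26896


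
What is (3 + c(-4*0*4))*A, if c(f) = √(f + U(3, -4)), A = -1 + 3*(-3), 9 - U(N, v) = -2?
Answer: -30 - 10*√11 ≈ -63.166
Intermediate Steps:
U(N, v) = 11 (U(N, v) = 9 - 1*(-2) = 9 + 2 = 11)
A = -10 (A = -1 - 9 = -10)
c(f) = √(11 + f) (c(f) = √(f + 11) = √(11 + f))
(3 + c(-4*0*4))*A = (3 + √(11 - 4*0*4))*(-10) = (3 + √(11 + 0*4))*(-10) = (3 + √(11 + 0))*(-10) = (3 + √11)*(-10) = -30 - 10*√11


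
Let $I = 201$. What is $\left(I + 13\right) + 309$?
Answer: $523$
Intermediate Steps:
$\left(I + 13\right) + 309 = \left(201 + 13\right) + 309 = 214 + 309 = 523$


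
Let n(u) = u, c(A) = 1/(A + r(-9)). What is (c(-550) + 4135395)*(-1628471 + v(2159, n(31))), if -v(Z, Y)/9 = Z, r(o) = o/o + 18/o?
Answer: -3754913854252888/551 ≈ -6.8147e+12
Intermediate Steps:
r(o) = 1 + 18/o
c(A) = 1/(-1 + A) (c(A) = 1/(A + (18 - 9)/(-9)) = 1/(A - ⅑*9) = 1/(A - 1) = 1/(-1 + A))
v(Z, Y) = -9*Z
(c(-550) + 4135395)*(-1628471 + v(2159, n(31))) = (1/(-1 - 550) + 4135395)*(-1628471 - 9*2159) = (1/(-551) + 4135395)*(-1628471 - 19431) = (-1/551 + 4135395)*(-1647902) = (2278602644/551)*(-1647902) = -3754913854252888/551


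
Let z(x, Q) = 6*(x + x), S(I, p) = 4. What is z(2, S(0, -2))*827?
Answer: 19848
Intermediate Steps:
z(x, Q) = 12*x (z(x, Q) = 6*(2*x) = 12*x)
z(2, S(0, -2))*827 = (12*2)*827 = 24*827 = 19848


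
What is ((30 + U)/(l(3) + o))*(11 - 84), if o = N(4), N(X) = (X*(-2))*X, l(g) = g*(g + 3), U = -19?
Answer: 803/14 ≈ 57.357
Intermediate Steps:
l(g) = g*(3 + g)
N(X) = -2*X**2 (N(X) = (-2*X)*X = -2*X**2)
o = -32 (o = -2*4**2 = -2*16 = -32)
((30 + U)/(l(3) + o))*(11 - 84) = ((30 - 19)/(3*(3 + 3) - 32))*(11 - 84) = (11/(3*6 - 32))*(-73) = (11/(18 - 32))*(-73) = (11/(-14))*(-73) = (11*(-1/14))*(-73) = -11/14*(-73) = 803/14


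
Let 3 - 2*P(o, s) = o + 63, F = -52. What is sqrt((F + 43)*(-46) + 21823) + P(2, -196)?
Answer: -31 + sqrt(22237) ≈ 118.12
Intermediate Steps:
P(o, s) = -30 - o/2 (P(o, s) = 3/2 - (o + 63)/2 = 3/2 - (63 + o)/2 = 3/2 + (-63/2 - o/2) = -30 - o/2)
sqrt((F + 43)*(-46) + 21823) + P(2, -196) = sqrt((-52 + 43)*(-46) + 21823) + (-30 - 1/2*2) = sqrt(-9*(-46) + 21823) + (-30 - 1) = sqrt(414 + 21823) - 31 = sqrt(22237) - 31 = -31 + sqrt(22237)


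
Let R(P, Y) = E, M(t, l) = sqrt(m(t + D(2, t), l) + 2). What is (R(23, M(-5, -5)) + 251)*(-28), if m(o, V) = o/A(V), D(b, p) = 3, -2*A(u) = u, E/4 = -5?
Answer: -6468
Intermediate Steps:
E = -20 (E = 4*(-5) = -20)
A(u) = -u/2
m(o, V) = -2*o/V (m(o, V) = o/((-V/2)) = o*(-2/V) = -2*o/V)
M(t, l) = sqrt(2 - 2*(3 + t)/l) (M(t, l) = sqrt(-2*(t + 3)/l + 2) = sqrt(-2*(3 + t)/l + 2) = sqrt(2 - 2*(3 + t)/l))
R(P, Y) = -20
(R(23, M(-5, -5)) + 251)*(-28) = (-20 + 251)*(-28) = 231*(-28) = -6468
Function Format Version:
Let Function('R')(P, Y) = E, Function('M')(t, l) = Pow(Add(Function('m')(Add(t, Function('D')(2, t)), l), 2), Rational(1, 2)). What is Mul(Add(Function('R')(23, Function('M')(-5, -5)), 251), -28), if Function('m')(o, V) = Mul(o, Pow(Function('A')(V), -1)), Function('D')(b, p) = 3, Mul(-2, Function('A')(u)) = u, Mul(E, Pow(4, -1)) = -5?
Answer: -6468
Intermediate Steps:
E = -20 (E = Mul(4, -5) = -20)
Function('A')(u) = Mul(Rational(-1, 2), u)
Function('m')(o, V) = Mul(-2, o, Pow(V, -1)) (Function('m')(o, V) = Mul(o, Pow(Mul(Rational(-1, 2), V), -1)) = Mul(o, Mul(-2, Pow(V, -1))) = Mul(-2, o, Pow(V, -1)))
Function('M')(t, l) = Pow(Add(2, Mul(-2, Pow(l, -1), Add(3, t))), Rational(1, 2)) (Function('M')(t, l) = Pow(Add(Mul(-2, Add(t, 3), Pow(l, -1)), 2), Rational(1, 2)) = Pow(Add(Mul(-2, Add(3, t), Pow(l, -1)), 2), Rational(1, 2)) = Pow(Add(Mul(-2, Pow(l, -1), Add(3, t)), 2), Rational(1, 2)) = Pow(Add(2, Mul(-2, Pow(l, -1), Add(3, t))), Rational(1, 2)))
Function('R')(P, Y) = -20
Mul(Add(Function('R')(23, Function('M')(-5, -5)), 251), -28) = Mul(Add(-20, 251), -28) = Mul(231, -28) = -6468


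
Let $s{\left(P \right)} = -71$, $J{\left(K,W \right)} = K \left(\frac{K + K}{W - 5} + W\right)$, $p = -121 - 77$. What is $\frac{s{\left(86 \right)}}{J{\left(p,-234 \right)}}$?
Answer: $- \frac{16969}{10994940} \approx -0.0015433$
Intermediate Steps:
$p = -198$
$J{\left(K,W \right)} = K \left(W + \frac{2 K}{-5 + W}\right)$ ($J{\left(K,W \right)} = K \left(\frac{2 K}{-5 + W} + W\right) = K \left(W + \frac{2 K}{-5 + W}\right)$)
$\frac{s{\left(86 \right)}}{J{\left(p,-234 \right)}} = - \frac{71}{\left(-198\right) \frac{1}{-5 - 234} \left(\left(-234\right)^{2} - -1170 + 2 \left(-198\right)\right)} = - \frac{71}{\left(-198\right) \frac{1}{-239} \left(54756 + 1170 - 396\right)} = - \frac{71}{\left(-198\right) \left(- \frac{1}{239}\right) 55530} = - \frac{71}{\frac{10994940}{239}} = \left(-71\right) \frac{239}{10994940} = - \frac{16969}{10994940}$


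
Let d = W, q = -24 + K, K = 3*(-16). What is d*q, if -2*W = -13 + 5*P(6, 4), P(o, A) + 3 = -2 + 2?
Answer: -1008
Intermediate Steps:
K = -48
P(o, A) = -3 (P(o, A) = -3 + (-2 + 2) = -3 + 0 = -3)
W = 14 (W = -(-13 + 5*(-3))/2 = -(-13 - 15)/2 = -1/2*(-28) = 14)
q = -72 (q = -24 - 48 = -72)
d = 14
d*q = 14*(-72) = -1008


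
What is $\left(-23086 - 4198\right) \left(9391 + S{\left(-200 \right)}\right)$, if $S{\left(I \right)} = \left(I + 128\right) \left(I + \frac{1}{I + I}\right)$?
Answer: $- \frac{16227963878}{25} \approx -6.4912 \cdot 10^{8}$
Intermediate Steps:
$S{\left(I \right)} = \left(128 + I\right) \left(I + \frac{1}{2 I}\right)$
$\left(-23086 - 4198\right) \left(9391 + S{\left(-200 \right)}\right) = \left(-23086 - 4198\right) \left(9391 + \left(\frac{1}{2} + \left(-200\right)^{2} + \frac{64}{-200} + 128 \left(-200\right)\right)\right) = - 27284 \left(9391 + \left(\frac{1}{2} + 40000 + 64 \left(- \frac{1}{200}\right) - 25600\right)\right) = - 27284 \left(9391 + \left(\frac{1}{2} + 40000 - \frac{8}{25} - 25600\right)\right) = - 27284 \left(9391 + \frac{720009}{50}\right) = \left(-27284\right) \frac{1189559}{50} = - \frac{16227963878}{25}$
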